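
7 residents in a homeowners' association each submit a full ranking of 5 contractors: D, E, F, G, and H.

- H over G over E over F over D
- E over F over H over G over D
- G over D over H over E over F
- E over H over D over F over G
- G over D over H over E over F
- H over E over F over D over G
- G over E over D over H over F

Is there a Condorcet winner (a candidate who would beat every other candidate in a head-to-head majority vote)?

Head-to-head results (7 voters total):
D vs E: E wins 5–2.
D vs F: D wins 4–3.
D vs G: G wins 5–2.
D vs H: H wins 4–3.
E vs F: E wins 7–0.
E vs G: G wins 4–3.
E vs H: H wins 4–3.
F vs G: G wins 4–3.
F vs H: H wins 6–1.
G vs H: H wins 4–3.
H beats each rival — D (4–3), E (4–3), F (6–1), G (4–3) — so H is the Condorcet winner.

Yes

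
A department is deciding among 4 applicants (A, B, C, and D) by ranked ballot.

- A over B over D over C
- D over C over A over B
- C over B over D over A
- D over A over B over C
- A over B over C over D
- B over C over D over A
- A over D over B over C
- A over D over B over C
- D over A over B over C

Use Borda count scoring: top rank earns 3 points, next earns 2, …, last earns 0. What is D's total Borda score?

Borda scores:
  A: 3 + 1 + 0 + 2 + 3 + 0 + 3 + 3 + 2 = 17
  B: 2 + 0 + 2 + 1 + 2 + 3 + 1 + 1 + 1 = 13
  C: 0 + 2 + 3 + 0 + 1 + 2 + 0 + 0 + 0 = 8
  D: 1 + 3 + 1 + 3 + 0 + 1 + 2 + 2 + 3 = 16

16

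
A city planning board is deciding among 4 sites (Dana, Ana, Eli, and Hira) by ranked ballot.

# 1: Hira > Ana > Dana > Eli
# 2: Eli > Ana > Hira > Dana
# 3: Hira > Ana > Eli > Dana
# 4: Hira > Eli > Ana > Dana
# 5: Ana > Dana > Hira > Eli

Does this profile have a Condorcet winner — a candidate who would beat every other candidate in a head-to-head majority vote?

Head-to-head results (5 voters total):
Dana vs Ana: Ana wins 5–0.
Dana vs Eli: Eli wins 3–2.
Dana vs Hira: Hira wins 4–1.
Ana vs Eli: Ana wins 3–2.
Ana vs Hira: Hira wins 3–2.
Eli vs Hira: Hira wins 4–1.
Hira beats each rival — Dana (4–1), Ana (3–2), Eli (4–1) — so Hira is the Condorcet winner.

Yes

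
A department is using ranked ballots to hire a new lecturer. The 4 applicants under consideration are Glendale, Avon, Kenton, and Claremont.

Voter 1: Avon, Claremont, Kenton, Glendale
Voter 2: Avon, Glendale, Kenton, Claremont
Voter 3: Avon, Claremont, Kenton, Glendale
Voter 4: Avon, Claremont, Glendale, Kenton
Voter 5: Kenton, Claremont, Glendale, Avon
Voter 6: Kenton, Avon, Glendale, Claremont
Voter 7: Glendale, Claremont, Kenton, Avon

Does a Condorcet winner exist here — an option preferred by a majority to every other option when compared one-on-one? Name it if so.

Avon

Head-to-head results (7 voters total):
Glendale vs Avon: Avon wins 5–2.
Glendale vs Kenton: Kenton wins 4–3.
Glendale vs Claremont: Claremont wins 4–3.
Avon vs Kenton: Avon wins 4–3.
Avon vs Claremont: Avon wins 5–2.
Kenton vs Claremont: Claremont wins 4–3.
Avon beats each rival — Glendale (5–2), Kenton (4–3), Claremont (5–2) — so Avon is the Condorcet winner.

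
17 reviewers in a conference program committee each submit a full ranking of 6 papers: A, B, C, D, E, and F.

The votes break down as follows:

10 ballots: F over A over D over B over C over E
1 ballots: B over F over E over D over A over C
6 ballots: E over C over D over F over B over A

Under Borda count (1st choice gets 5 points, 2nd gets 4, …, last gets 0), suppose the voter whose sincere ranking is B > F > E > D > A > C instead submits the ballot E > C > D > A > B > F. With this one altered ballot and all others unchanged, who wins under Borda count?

F

Borda totals with the altered ballot: A 42, B 27, C 38, D 51, E 35, F 62.
The winner is unchanged: still F.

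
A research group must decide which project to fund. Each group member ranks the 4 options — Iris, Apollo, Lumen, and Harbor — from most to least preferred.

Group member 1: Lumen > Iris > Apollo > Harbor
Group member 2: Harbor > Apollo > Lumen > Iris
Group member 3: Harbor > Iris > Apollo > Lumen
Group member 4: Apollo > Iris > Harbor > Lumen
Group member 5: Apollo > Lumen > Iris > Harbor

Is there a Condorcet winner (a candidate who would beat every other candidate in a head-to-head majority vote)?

Head-to-head results (5 voters total):
Iris vs Apollo: Apollo wins 3–2.
Iris vs Lumen: Lumen wins 3–2.
Iris vs Harbor: Iris wins 3–2.
Apollo vs Lumen: Apollo wins 4–1.
Apollo vs Harbor: Apollo wins 3–2.
Lumen vs Harbor: Harbor wins 3–2.
Apollo beats each rival — Iris (3–2), Lumen (4–1), Harbor (3–2) — so Apollo is the Condorcet winner.

Yes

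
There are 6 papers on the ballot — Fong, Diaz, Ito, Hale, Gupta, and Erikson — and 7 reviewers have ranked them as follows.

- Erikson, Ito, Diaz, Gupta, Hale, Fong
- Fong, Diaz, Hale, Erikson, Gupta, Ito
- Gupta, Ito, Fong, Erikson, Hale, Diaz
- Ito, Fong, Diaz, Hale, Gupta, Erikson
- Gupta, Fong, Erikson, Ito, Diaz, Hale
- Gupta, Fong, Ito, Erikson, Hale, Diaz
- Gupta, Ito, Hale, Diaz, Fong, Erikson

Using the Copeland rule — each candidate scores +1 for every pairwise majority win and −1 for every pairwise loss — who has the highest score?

Pairwise results:
  Fong vs Diaz: Fong wins 5–2.
  Fong vs Ito: Ito wins 4–3.
  Fong vs Hale: Fong wins 5–2.
  Fong vs Gupta: Gupta wins 5–2.
  Fong vs Erikson: Fong wins 6–1.
  Diaz vs Ito: Ito wins 6–1.
  Diaz vs Hale: Diaz wins 4–3.
  Diaz vs Gupta: Gupta wins 4–3.
  Diaz vs Erikson: Erikson wins 4–3.
  Ito vs Hale: Ito wins 6–1.
  Ito vs Gupta: Gupta wins 5–2.
  Ito vs Erikson: Ito wins 4–3.
  Hale vs Gupta: Gupta wins 5–2.
  Hale vs Erikson: Erikson wins 4–3.
  Gupta vs Erikson: Gupta wins 5–2.
Copeland scores (wins − losses):
  Fong: 3 − 2 = 1
  Diaz: 1 − 4 = -3
  Ito: 4 − 1 = 3
  Hale: 0 − 5 = -5
  Gupta: 5 − 0 = 5
  Erikson: 2 − 3 = -1
Gupta has the best Copeland score.

Gupta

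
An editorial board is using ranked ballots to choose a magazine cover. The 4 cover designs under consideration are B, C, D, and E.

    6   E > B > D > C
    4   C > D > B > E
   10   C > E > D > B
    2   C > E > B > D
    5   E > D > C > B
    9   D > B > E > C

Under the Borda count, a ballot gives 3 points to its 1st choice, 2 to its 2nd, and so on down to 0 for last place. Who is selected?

E

Borda scores:
  B: 6·2 + 4·1 + 10·0 + 2·1 + 5·0 + 9·2 = 36
  C: 6·0 + 4·3 + 10·3 + 2·3 + 5·1 + 9·0 = 53
  D: 6·1 + 4·2 + 10·1 + 2·0 + 5·2 + 9·3 = 61
  E: 6·3 + 4·0 + 10·2 + 2·2 + 5·3 + 9·1 = 66
E has the highest total.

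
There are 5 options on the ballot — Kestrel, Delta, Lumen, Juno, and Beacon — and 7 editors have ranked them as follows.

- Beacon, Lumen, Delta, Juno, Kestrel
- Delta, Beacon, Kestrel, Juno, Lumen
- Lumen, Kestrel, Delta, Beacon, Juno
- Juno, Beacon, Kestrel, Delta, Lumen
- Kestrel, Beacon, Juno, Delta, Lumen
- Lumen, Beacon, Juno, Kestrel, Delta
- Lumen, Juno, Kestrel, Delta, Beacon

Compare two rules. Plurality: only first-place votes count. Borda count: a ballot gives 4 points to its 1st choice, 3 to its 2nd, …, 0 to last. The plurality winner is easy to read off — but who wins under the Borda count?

Beacon

Plurality first-place counts: Kestrel 1, Delta 1, Lumen 3, Juno 1, Beacon 1 → Lumen.
Borda totals: Kestrel 14, Delta 11, Lumen 15, Juno 13, Beacon 17 → Beacon.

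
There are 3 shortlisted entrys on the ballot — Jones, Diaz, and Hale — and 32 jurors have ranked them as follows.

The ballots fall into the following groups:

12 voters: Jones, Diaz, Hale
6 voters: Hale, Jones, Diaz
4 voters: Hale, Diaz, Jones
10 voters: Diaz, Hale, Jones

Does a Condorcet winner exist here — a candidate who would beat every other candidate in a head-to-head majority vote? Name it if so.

None — there is no Condorcet winner

Head-to-head results (32 voters total):
Jones vs Diaz: Jones wins 18–14.
Jones vs Hale: Hale wins 20–12.
Diaz vs Hale: Diaz wins 22–10.
No candidate beats all others: Jones beats Diaz beats Hale beats Jones, a majority cycle.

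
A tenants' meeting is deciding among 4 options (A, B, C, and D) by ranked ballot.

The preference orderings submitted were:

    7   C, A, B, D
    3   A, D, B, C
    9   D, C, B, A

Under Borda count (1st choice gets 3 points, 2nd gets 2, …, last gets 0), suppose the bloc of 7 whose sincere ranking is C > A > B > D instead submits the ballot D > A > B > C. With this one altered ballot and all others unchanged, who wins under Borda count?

Borda totals with the altered ballot: A 23, B 19, C 18, D 54.
The switch changes the winner from C to D.

D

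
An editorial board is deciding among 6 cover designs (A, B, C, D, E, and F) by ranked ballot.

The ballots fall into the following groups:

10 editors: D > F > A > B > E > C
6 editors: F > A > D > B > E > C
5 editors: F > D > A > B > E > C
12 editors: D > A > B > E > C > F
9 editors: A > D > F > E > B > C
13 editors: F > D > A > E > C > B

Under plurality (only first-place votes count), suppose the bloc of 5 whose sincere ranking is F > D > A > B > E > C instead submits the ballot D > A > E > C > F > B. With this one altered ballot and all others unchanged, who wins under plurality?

D

First-place totals with the altered ballot: A 9, B 0, C 0, D 27, E 0, F 19.
The switch changes the winner from F to D.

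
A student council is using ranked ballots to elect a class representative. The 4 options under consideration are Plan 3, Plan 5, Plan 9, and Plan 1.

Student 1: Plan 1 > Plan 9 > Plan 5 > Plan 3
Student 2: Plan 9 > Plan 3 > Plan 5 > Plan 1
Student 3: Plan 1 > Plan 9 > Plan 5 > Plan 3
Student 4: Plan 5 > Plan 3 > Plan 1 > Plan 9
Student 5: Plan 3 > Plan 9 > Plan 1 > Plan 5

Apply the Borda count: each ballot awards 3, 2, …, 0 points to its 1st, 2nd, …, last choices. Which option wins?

Borda scores:
  Plan 3: 0 + 2 + 0 + 2 + 3 = 7
  Plan 5: 1 + 1 + 1 + 3 + 0 = 6
  Plan 9: 2 + 3 + 2 + 0 + 2 = 9
  Plan 1: 3 + 0 + 3 + 1 + 1 = 8
Plan 9 has the highest total.

Plan 9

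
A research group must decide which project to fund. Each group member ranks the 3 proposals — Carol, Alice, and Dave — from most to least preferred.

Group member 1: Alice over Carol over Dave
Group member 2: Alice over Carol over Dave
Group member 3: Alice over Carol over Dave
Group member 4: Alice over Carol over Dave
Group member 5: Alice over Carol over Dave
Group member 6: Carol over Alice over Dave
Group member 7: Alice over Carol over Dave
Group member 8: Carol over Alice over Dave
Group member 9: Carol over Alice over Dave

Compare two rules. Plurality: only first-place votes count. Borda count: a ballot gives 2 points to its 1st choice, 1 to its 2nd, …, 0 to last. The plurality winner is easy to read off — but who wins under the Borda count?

Alice

Plurality first-place counts: Carol 3, Alice 6, Dave 0 → Alice.
Borda totals: Carol 12, Alice 15, Dave 0 → Alice.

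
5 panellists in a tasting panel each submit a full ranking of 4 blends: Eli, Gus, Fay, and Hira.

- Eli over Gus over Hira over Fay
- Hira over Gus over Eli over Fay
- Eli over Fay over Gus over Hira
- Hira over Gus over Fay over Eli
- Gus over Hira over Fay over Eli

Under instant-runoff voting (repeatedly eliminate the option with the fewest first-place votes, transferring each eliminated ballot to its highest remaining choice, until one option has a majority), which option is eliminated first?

Fay

Round 1: Eli 2, Hira 2, Gus 1, Fay 0. Fay has the fewest and is eliminated.
Round 2: Eli 2, Hira 2, Gus 1. Gus has the fewest and is eliminated.
Round 3: Hira 3, Eli 2. Hira has a majority.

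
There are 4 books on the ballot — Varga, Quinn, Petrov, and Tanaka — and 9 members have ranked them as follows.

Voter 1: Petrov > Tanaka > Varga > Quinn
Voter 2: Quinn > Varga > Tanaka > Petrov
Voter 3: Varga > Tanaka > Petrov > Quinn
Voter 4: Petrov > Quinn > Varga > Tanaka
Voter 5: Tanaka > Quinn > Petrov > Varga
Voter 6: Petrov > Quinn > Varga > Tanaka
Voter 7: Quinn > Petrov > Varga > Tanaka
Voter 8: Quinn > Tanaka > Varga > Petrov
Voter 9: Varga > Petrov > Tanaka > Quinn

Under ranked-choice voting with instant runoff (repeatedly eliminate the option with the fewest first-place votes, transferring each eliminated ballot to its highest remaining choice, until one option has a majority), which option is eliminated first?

Tanaka

Round 1: Quinn 3, Petrov 3, Varga 2, Tanaka 1. Tanaka has the fewest and is eliminated.
Round 2: Quinn 4, Petrov 3, Varga 2. Varga has the fewest and is eliminated.
Round 3: Petrov 5, Quinn 4. Petrov has a majority.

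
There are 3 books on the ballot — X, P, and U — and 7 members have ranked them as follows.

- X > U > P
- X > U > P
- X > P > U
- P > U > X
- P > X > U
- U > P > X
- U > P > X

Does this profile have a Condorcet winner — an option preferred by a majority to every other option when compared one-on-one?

No

Head-to-head results (7 voters total):
X vs P: P wins 4–3.
X vs U: X wins 4–3.
P vs U: U wins 4–3.
No candidate beats all others: X beats U beats P beats X, a majority cycle.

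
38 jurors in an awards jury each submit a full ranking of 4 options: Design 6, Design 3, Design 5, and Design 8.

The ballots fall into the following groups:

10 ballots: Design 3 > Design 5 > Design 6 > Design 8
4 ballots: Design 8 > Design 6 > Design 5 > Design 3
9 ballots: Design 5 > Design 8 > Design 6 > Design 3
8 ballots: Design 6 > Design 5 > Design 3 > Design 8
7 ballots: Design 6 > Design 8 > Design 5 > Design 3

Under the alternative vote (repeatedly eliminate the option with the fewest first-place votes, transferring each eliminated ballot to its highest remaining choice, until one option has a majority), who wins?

Round 1: Design 6 15, Design 3 10, Design 5 9, Design 8 4. Design 8 has the fewest and is eliminated.
Round 2: Design 6 19, Design 3 10, Design 5 9. Design 5 has the fewest and is eliminated.
Round 3: Design 6 28, Design 3 10. Design 6 has a majority.

Design 6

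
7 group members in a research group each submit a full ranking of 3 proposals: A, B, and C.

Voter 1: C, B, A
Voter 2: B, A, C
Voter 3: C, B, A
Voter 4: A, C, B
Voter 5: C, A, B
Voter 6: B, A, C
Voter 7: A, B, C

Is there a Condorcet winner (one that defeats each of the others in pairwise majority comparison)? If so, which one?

There is no Condorcet winner

Head-to-head results (7 voters total):
A vs B: B wins 4–3.
A vs C: A wins 4–3.
B vs C: C wins 4–3.
No candidate beats all others: A beats C beats B beats A, a majority cycle.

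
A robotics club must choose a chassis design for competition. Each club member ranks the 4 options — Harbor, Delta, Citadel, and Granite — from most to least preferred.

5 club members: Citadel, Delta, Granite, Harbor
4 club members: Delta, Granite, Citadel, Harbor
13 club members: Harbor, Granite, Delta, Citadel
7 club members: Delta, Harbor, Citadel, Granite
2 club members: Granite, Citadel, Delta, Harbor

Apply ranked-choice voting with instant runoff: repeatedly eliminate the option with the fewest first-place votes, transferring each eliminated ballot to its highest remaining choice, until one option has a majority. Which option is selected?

Round 1: Harbor 13, Delta 11, Citadel 5, Granite 2. Granite has the fewest and is eliminated.
Round 2: Harbor 13, Delta 11, Citadel 7. Citadel has the fewest and is eliminated.
Round 3: Delta 18, Harbor 13. Delta has a majority.

Delta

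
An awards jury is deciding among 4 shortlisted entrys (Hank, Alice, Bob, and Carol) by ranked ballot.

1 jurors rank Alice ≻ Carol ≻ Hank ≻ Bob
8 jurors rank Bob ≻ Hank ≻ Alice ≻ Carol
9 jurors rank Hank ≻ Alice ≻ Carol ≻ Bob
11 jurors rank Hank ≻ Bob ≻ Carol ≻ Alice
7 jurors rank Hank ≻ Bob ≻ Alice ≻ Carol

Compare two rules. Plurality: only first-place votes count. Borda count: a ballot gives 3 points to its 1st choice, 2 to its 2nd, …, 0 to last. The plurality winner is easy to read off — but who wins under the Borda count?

Plurality first-place counts: Hank 27, Alice 1, Bob 8, Carol 0 → Hank.
Borda totals: Hank 98, Alice 36, Bob 60, Carol 22 → Hank.

Hank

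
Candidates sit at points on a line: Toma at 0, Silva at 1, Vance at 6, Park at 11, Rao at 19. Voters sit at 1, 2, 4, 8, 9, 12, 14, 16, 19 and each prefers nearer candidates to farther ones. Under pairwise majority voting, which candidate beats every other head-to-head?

Park

With single-peaked preferences on a line, the Condorcet winner is the candidate closest to the median voter.
The median voter (position 9) is closest to Park at 11.
Check: Park vs Silva — voters closer to Park: 6 of 9.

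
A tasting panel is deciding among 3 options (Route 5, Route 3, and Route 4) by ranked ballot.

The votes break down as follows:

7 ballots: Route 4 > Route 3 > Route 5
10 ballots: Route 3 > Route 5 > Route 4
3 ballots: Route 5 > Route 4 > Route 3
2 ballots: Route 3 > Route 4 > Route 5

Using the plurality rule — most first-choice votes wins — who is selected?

Route 3

First-place vote totals:
  Route 5: 3
  Route 3: 12
  Route 4: 7
Route 3 has the most first-place votes.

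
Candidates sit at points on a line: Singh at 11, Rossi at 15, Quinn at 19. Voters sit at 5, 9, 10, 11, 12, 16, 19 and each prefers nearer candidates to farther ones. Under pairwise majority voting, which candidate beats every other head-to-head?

Singh

With single-peaked preferences on a line, the Condorcet winner is the candidate closest to the median voter.
The median voter (position 11) is closest to Singh at 11.
Check: Singh vs Quinn — voters closer to Singh: 5 of 7.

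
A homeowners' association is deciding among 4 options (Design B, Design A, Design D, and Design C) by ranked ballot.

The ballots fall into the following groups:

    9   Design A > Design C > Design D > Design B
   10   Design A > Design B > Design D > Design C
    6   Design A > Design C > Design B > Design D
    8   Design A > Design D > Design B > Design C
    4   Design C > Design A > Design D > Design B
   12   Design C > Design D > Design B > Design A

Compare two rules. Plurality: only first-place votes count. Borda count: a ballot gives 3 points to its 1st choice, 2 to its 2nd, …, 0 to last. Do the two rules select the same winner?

Plurality first-place counts: Design B 0, Design A 33, Design D 0, Design C 16 → Design A.
Borda totals: Design B 46, Design A 107, Design D 63, Design C 78 → Design A.
The two rules agree on Design A.

Yes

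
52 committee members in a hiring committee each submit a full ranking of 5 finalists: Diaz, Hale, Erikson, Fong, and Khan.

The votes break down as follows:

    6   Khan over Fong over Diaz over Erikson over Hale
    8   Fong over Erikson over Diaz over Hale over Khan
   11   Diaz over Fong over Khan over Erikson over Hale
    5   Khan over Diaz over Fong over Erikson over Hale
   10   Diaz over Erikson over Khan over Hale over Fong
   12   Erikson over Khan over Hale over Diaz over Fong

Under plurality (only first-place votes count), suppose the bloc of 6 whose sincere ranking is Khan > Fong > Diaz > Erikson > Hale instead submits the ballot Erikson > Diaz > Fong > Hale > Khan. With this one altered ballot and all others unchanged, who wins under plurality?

Diaz

First-place totals with the altered ballot: Diaz 21, Hale 0, Erikson 18, Fong 8, Khan 5.
The winner is unchanged: still Diaz.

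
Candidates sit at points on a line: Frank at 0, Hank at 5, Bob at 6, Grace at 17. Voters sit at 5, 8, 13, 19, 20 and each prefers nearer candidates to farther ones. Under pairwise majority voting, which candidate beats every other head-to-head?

With single-peaked preferences on a line, the Condorcet winner is the candidate closest to the median voter.
The median voter (position 13) is closest to Grace at 17.
Check: Grace vs Bob — voters closer to Grace: 3 of 5.

Grace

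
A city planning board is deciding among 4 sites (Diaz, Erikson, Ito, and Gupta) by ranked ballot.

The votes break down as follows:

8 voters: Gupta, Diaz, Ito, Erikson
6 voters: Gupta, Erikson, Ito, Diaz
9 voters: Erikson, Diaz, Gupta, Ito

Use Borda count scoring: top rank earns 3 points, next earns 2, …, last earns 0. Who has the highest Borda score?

Borda scores:
  Diaz: 8·2 + 6·0 + 9·2 = 34
  Erikson: 8·0 + 6·2 + 9·3 = 39
  Ito: 8·1 + 6·1 + 9·0 = 14
  Gupta: 8·3 + 6·3 + 9·1 = 51
Gupta has the highest total.

Gupta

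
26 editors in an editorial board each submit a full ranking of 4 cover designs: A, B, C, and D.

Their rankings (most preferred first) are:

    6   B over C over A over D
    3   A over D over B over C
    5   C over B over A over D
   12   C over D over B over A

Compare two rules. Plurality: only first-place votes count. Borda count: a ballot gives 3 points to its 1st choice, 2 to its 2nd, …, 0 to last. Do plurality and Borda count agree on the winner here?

Plurality first-place counts: A 3, B 6, C 17, D 0 → C.
Borda totals: A 20, B 43, C 63, D 30 → C.
The two rules agree on C.

Yes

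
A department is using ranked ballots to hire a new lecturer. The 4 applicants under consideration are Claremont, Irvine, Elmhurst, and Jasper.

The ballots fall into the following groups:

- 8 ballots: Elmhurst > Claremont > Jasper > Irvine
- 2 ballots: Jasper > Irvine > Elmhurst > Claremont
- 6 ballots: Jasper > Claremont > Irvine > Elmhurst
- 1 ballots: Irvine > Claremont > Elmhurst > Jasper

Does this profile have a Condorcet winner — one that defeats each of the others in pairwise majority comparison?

No

Head-to-head results (17 voters total):
Claremont vs Irvine: Claremont wins 14–3.
Claremont vs Elmhurst: Elmhurst wins 10–7.
Claremont vs Jasper: Claremont wins 9–8.
Irvine vs Elmhurst: Irvine wins 9–8.
Irvine vs Jasper: Jasper wins 16–1.
Elmhurst vs Jasper: Elmhurst wins 9–8.
No candidate beats all others: Claremont beats Irvine beats Elmhurst beats Claremont, a majority cycle.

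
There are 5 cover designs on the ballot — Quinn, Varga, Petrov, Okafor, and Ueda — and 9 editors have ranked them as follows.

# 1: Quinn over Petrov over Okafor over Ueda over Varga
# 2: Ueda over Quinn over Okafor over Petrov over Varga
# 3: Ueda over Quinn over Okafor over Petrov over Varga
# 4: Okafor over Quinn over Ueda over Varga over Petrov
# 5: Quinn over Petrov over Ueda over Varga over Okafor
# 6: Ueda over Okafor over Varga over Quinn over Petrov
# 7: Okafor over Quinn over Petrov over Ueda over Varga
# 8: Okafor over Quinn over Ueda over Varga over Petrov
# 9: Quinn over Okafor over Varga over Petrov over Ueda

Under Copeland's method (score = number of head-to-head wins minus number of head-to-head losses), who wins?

Pairwise results:
  Quinn vs Varga: Quinn wins 8–1.
  Quinn vs Petrov: Quinn wins 9–0.
  Quinn vs Okafor: Quinn wins 5–4.
  Quinn vs Ueda: Quinn wins 6–3.
  Varga vs Petrov: Petrov wins 5–4.
  Varga vs Okafor: Okafor wins 8–1.
  Varga vs Ueda: Ueda wins 8–1.
  Petrov vs Okafor: Okafor wins 7–2.
  Petrov vs Ueda: Ueda wins 5–4.
  Okafor vs Ueda: Okafor wins 5–4.
Copeland scores (wins − losses):
  Quinn: 4 − 0 = 4
  Varga: 0 − 4 = -4
  Petrov: 1 − 3 = -2
  Okafor: 3 − 1 = 2
  Ueda: 2 − 2 = 0
Quinn has the best Copeland score.

Quinn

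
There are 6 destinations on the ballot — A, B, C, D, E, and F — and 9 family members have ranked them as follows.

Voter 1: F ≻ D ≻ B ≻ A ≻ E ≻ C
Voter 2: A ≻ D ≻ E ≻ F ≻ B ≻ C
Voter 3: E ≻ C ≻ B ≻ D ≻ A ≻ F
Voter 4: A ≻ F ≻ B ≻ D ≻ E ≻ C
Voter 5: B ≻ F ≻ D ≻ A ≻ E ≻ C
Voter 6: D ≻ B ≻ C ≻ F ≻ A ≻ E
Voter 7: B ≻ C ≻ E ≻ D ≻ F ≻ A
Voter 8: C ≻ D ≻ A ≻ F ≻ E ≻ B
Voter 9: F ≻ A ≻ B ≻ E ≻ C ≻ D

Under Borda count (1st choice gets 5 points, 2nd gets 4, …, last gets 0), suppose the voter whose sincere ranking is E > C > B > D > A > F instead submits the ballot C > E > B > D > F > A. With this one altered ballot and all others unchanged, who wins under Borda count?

B

Borda totals with the altered ballot: A 22, B 27, C 18, D 26, E 16, F 26.
The winner is unchanged: still B.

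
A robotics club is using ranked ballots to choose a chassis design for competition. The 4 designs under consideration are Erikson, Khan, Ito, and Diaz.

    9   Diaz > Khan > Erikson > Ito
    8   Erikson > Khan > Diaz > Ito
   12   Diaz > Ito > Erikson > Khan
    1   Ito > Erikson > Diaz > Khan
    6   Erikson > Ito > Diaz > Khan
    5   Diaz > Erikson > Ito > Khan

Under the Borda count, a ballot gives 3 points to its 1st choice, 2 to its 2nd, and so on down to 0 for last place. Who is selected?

Borda scores:
  Erikson: 9·1 + 8·3 + 12·1 + 2 + 6·3 + 5·2 = 75
  Khan: 9·2 + 8·2 + 12·0 + 0 + 6·0 + 5·0 = 34
  Ito: 9·0 + 8·0 + 12·2 + 3 + 6·2 + 5·1 = 44
  Diaz: 9·3 + 8·1 + 12·3 + 1 + 6·1 + 5·3 = 93
Diaz has the highest total.

Diaz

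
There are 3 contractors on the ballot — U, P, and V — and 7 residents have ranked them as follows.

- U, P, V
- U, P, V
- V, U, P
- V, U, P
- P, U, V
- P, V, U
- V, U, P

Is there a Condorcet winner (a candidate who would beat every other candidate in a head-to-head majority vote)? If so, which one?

No Condorcet winner

Head-to-head results (7 voters total):
U vs P: U wins 5–2.
U vs V: V wins 4–3.
P vs V: P wins 4–3.
No candidate beats all others: U beats P beats V beats U, a majority cycle.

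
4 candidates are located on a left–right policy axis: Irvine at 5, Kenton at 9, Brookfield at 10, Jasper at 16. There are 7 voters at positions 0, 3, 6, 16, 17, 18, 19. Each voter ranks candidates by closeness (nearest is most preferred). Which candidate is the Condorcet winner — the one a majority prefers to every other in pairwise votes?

Jasper

With single-peaked preferences on a line, the Condorcet winner is the candidate closest to the median voter.
The median voter (position 16) is closest to Jasper at 16.
Check: Jasper vs Kenton — voters closer to Jasper: 4 of 7.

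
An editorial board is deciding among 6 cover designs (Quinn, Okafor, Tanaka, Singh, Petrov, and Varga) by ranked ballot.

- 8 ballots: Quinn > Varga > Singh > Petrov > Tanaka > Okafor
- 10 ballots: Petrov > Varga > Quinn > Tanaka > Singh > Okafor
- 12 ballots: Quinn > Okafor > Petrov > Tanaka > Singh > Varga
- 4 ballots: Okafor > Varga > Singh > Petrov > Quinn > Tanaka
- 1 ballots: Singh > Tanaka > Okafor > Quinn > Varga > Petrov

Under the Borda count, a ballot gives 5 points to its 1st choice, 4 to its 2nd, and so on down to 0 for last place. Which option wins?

Borda scores:
  Quinn: 8·5 + 10·3 + 12·5 + 4·1 + 2 = 136
  Okafor: 8·0 + 10·0 + 12·4 + 4·5 + 3 = 71
  Tanaka: 8·1 + 10·2 + 12·2 + 4·0 + 4 = 56
  Singh: 8·3 + 10·1 + 12·1 + 4·3 + 5 = 63
  Petrov: 8·2 + 10·5 + 12·3 + 4·2 + 0 = 110
  Varga: 8·4 + 10·4 + 12·0 + 4·4 + 1 = 89
Quinn has the highest total.

Quinn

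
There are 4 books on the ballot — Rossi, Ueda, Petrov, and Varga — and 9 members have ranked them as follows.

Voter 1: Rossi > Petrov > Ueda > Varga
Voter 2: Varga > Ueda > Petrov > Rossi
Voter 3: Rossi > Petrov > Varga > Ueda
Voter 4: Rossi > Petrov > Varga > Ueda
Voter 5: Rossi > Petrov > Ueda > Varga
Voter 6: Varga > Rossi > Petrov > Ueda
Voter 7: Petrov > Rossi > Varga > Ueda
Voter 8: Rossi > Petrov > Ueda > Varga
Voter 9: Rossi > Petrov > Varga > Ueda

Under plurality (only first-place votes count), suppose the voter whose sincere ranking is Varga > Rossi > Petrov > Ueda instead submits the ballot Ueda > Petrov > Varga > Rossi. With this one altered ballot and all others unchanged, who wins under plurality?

First-place totals with the altered ballot: Rossi 6, Ueda 1, Petrov 1, Varga 1.
The winner is unchanged: still Rossi.

Rossi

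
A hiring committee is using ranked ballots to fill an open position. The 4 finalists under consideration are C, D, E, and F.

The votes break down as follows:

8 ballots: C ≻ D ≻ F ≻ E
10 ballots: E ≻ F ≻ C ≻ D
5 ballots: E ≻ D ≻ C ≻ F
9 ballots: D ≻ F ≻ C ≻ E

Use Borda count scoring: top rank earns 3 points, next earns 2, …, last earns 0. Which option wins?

D

Borda scores:
  C: 8·3 + 10·1 + 5·1 + 9·1 = 48
  D: 8·2 + 10·0 + 5·2 + 9·3 = 53
  E: 8·0 + 10·3 + 5·3 + 9·0 = 45
  F: 8·1 + 10·2 + 5·0 + 9·2 = 46
D has the highest total.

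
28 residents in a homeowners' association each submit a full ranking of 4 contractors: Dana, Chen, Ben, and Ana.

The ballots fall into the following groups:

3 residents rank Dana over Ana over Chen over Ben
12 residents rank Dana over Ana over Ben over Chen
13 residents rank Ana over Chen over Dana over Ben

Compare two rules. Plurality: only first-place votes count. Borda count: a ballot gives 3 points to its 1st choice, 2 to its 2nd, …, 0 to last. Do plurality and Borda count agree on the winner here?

No

Plurality first-place counts: Dana 15, Chen 0, Ben 0, Ana 13 → Dana.
Borda totals: Dana 58, Chen 29, Ben 12, Ana 69 → Ana.
The two rules disagree: plurality picks Dana, Borda picks Ana.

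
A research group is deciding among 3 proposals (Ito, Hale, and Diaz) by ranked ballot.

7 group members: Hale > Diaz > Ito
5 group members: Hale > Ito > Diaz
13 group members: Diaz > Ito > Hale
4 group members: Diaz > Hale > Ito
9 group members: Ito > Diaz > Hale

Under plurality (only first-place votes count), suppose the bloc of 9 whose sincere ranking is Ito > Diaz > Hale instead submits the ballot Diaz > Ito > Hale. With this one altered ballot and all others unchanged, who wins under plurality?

First-place totals with the altered ballot: Ito 0, Hale 12, Diaz 26.
The winner is unchanged: still Diaz.

Diaz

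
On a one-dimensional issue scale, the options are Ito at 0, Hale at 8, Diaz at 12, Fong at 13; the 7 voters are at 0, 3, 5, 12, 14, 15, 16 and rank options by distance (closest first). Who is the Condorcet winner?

Diaz

With single-peaked preferences on a line, the Condorcet winner is the candidate closest to the median voter.
The median voter (position 12) is closest to Diaz at 12.
Check: Diaz vs Ito — voters closer to Diaz: 4 of 7.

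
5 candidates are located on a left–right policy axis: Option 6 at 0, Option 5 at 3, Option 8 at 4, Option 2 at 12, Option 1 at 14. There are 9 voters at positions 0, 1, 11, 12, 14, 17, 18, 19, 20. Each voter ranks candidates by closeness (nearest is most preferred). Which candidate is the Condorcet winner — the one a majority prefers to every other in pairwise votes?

Option 1

With single-peaked preferences on a line, the Condorcet winner is the candidate closest to the median voter.
The median voter (position 14) is closest to Option 1 at 14.
Check: Option 1 vs Option 6 — voters closer to Option 1: 7 of 9.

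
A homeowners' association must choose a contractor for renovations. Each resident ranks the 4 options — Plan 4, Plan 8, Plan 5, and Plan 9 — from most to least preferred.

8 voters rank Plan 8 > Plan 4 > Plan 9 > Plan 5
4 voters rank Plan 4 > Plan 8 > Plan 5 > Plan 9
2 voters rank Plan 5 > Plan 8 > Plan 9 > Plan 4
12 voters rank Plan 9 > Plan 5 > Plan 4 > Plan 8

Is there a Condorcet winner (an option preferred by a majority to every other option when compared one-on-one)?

No

Head-to-head results (26 voters total):
Plan 4 vs Plan 8: Plan 4 wins 16–10.
Plan 4 vs Plan 5: Plan 5 wins 14–12.
Plan 4 vs Plan 9: Plan 9 wins 14–12.
Plan 8 vs Plan 5: Plan 5 wins 14–12.
Plan 8 vs Plan 9: Plan 8 wins 14–12.
Plan 5 vs Plan 9: Plan 9 wins 20–6.
No candidate beats all others: Plan 4 beats Plan 8 beats Plan 9 beats Plan 4, a majority cycle.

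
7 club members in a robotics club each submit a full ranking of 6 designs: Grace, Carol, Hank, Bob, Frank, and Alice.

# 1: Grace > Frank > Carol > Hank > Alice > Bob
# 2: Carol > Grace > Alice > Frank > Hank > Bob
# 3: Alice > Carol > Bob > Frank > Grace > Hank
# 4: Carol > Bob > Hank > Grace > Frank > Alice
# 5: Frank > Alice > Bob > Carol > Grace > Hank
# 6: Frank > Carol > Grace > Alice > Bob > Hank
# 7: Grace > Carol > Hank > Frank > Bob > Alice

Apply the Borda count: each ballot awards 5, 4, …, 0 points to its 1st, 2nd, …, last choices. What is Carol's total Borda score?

Borda scores:
  Grace: 5 + 4 + 1 + 2 + 1 + 3 + 5 = 21
  Carol: 3 + 5 + 4 + 5 + 2 + 4 + 4 = 27
  Hank: 2 + 1 + 0 + 3 + 0 + 0 + 3 = 9
  Bob: 0 + 0 + 3 + 4 + 3 + 1 + 1 = 12
  Frank: 4 + 2 + 2 + 1 + 5 + 5 + 2 = 21
  Alice: 1 + 3 + 5 + 0 + 4 + 2 + 0 = 15

27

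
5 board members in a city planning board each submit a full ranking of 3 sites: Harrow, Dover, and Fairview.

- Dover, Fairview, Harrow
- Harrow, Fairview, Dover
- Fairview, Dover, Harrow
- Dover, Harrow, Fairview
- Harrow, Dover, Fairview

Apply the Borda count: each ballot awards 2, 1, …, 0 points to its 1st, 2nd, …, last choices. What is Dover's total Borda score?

6

Borda scores:
  Harrow: 0 + 2 + 0 + 1 + 2 = 5
  Dover: 2 + 0 + 1 + 2 + 1 = 6
  Fairview: 1 + 1 + 2 + 0 + 0 = 4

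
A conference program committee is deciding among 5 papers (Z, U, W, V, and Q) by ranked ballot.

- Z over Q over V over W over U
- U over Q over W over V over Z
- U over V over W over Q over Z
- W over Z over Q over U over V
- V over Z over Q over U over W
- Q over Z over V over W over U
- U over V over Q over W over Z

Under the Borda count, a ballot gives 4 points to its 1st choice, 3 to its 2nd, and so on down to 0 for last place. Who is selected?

Borda scores:
  Z: 4 + 0 + 0 + 3 + 3 + 3 + 0 = 13
  U: 0 + 4 + 4 + 1 + 1 + 0 + 4 = 14
  W: 1 + 2 + 2 + 4 + 0 + 1 + 1 = 11
  V: 2 + 1 + 3 + 0 + 4 + 2 + 3 = 15
  Q: 3 + 3 + 1 + 2 + 2 + 4 + 2 = 17
Q has the highest total.

Q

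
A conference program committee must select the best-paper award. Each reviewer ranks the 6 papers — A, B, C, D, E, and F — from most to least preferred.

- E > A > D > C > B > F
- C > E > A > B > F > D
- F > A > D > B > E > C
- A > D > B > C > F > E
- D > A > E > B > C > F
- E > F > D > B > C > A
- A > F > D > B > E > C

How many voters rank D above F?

Ballots ranking D above F: 3.
Ballots ranking F above D: 4.
So 3 of 7 voters prefer D to F.

3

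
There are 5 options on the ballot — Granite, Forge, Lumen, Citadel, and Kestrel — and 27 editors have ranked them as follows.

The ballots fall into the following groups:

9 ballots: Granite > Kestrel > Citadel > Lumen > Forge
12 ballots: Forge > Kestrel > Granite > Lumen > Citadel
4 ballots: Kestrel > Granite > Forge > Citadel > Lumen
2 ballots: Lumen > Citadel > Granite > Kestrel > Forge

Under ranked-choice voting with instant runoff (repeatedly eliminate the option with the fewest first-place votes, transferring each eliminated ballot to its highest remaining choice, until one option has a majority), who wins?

Round 1: Forge 12, Granite 9, Kestrel 4, Lumen 2, Citadel 0. Citadel has the fewest and is eliminated.
Round 2: Forge 12, Granite 9, Kestrel 4, Lumen 2. Lumen has the fewest and is eliminated.
Round 3: Forge 12, Granite 11, Kestrel 4. Kestrel has the fewest and is eliminated.
Round 4: Granite 15, Forge 12. Granite has a majority.

Granite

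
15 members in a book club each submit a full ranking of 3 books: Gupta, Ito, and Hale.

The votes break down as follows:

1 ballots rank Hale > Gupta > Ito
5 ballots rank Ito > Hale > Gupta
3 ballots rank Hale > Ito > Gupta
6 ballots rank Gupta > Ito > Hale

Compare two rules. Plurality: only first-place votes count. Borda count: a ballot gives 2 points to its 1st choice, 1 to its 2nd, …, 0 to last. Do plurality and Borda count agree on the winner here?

Plurality first-place counts: Gupta 6, Ito 5, Hale 4 → Gupta.
Borda totals: Gupta 13, Ito 19, Hale 13 → Ito.
The two rules disagree: plurality picks Gupta, Borda picks Ito.

No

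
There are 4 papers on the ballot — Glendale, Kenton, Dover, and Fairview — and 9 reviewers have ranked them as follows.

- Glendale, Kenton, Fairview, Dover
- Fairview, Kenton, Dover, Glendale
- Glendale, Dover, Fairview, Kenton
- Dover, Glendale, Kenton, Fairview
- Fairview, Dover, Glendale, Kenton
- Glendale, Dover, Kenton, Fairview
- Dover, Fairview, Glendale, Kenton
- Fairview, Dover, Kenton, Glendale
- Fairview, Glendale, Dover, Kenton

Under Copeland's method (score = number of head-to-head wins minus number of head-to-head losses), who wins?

Pairwise results:
  Glendale vs Kenton: Glendale wins 7–2.
  Glendale vs Dover: Dover wins 5–4.
  Glendale vs Fairview: Fairview wins 5–4.
  Kenton vs Dover: Dover wins 7–2.
  Kenton vs Fairview: Fairview wins 6–3.
  Dover vs Fairview: Fairview wins 5–4.
Copeland scores (wins − losses):
  Glendale: 1 − 2 = -1
  Kenton: 0 − 3 = -3
  Dover: 2 − 1 = 1
  Fairview: 3 − 0 = 3
Fairview has the best Copeland score.

Fairview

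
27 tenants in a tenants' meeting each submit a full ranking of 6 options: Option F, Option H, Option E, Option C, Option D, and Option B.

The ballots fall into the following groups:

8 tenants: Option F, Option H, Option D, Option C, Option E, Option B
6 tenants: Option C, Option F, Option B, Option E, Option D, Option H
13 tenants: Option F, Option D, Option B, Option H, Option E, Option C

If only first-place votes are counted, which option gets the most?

Option F

First-place vote totals:
  Option F: 21
  Option H: 0
  Option E: 0
  Option C: 6
  Option D: 0
  Option B: 0
Option F has the most first-place votes.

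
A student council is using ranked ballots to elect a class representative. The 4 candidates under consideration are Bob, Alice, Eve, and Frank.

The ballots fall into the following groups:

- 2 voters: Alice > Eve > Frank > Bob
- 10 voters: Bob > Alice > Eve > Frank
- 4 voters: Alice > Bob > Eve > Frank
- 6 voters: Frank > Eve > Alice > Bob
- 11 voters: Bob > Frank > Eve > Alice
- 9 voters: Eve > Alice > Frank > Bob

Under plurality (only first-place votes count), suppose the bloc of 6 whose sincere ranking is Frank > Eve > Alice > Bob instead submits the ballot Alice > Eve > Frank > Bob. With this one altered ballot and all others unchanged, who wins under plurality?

First-place totals with the altered ballot: Bob 21, Alice 12, Eve 9, Frank 0.
The winner is unchanged: still Bob.

Bob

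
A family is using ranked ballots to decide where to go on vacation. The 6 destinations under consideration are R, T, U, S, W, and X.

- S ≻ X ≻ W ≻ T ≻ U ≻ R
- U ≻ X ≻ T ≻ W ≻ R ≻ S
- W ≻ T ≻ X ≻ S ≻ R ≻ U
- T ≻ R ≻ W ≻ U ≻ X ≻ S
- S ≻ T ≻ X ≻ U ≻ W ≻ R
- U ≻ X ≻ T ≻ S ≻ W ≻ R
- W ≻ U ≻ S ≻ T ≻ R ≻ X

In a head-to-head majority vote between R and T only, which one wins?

Ballots ranking R above T: 0.
Ballots ranking T above R: 7.
T wins the head-to-head, 7–0.

T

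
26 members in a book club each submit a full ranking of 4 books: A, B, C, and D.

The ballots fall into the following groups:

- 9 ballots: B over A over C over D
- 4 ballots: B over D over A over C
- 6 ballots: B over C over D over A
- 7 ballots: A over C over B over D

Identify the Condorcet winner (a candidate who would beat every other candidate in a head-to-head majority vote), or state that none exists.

B

Head-to-head results (26 voters total):
A vs B: B wins 19–7.
A vs C: A wins 20–6.
A vs D: A wins 16–10.
B vs C: B wins 19–7.
B vs D: B wins 26–0.
C vs D: C wins 22–4.
B beats each rival — A (19–7), C (19–7), D (26–0) — so B is the Condorcet winner.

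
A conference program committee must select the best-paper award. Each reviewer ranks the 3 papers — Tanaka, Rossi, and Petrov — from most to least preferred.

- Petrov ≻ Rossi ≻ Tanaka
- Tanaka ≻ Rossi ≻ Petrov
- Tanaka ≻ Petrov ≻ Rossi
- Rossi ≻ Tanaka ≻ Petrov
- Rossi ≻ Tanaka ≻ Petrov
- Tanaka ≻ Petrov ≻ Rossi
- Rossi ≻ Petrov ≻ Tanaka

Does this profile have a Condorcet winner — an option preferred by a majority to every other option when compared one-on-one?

Yes

Head-to-head results (7 voters total):
Tanaka vs Rossi: Rossi wins 4–3.
Tanaka vs Petrov: Tanaka wins 5–2.
Rossi vs Petrov: Rossi wins 4–3.
Rossi beats each rival — Tanaka (4–3), Petrov (4–3) — so Rossi is the Condorcet winner.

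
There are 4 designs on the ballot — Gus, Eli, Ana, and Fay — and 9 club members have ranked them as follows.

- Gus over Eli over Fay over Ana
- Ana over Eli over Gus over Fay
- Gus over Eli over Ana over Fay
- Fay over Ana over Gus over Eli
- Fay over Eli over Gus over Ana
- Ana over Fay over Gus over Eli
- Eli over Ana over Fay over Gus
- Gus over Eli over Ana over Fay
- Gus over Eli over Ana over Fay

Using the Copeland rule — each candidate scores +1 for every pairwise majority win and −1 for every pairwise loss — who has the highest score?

Gus

Pairwise results:
  Gus vs Eli: Gus wins 6–3.
  Gus vs Ana: Gus wins 5–4.
  Gus vs Fay: Gus wins 5–4.
  Eli vs Ana: Eli wins 6–3.
  Eli vs Fay: Eli wins 6–3.
  Ana vs Fay: Ana wins 6–3.
Copeland scores (wins − losses):
  Gus: 3 − 0 = 3
  Eli: 2 − 1 = 1
  Ana: 1 − 2 = -1
  Fay: 0 − 3 = -3
Gus has the best Copeland score.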